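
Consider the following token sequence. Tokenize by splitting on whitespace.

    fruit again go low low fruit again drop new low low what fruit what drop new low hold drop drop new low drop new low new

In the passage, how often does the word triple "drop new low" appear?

Scanning the 24 overlapping trigram windows for "drop new low":
  position 8–10: drop new low
  position 15–17: drop new low
  position 20–22: drop new low
  position 23–25: drop new low

4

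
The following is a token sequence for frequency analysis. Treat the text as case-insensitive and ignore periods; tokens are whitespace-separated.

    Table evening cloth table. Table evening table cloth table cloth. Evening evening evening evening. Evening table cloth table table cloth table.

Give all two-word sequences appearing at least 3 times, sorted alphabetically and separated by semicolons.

Bigram counts meeting the condition (at least 3 times):
  cloth table: 4
  evening evening: 4
  table cloth: 4

cloth table; evening evening; table cloth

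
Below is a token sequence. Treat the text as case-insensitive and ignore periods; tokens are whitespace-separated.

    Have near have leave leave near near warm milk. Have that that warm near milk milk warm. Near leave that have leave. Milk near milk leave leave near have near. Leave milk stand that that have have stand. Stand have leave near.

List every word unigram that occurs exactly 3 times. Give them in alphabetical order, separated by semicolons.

stand; warm

Unigram counts meeting the condition (exactly 3 times):
  stand: 3
  warm: 3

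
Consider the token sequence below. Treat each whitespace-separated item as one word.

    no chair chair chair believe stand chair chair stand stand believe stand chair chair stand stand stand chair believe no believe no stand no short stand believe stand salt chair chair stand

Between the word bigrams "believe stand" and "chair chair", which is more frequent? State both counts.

"believe stand": 3 occurrences
"chair chair": 5 occurrences

"chair chair" (5 vs 3)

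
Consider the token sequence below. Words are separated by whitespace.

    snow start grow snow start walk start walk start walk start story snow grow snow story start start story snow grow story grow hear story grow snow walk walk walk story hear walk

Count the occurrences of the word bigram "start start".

Scanning the 32 overlapping bigram windows for "start start":
  position 17–18: start start

1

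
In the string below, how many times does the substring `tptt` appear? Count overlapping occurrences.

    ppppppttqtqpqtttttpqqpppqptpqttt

Sliding a length-4 window over the 32 characters (29 positions):
  (no match at any position)

0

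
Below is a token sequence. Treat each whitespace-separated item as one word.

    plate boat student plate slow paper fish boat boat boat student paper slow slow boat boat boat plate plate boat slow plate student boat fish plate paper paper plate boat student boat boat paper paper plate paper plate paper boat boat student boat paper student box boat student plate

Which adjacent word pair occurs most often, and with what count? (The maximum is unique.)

Bigram frequencies (highest first):
  boat boat: 6
  boat student: 5
  plate boat: 3
  student boat: 3
  plate paper: 3
  paper plate: 3
  … (22 more, each ≤ 2)

"boat boat", 6 times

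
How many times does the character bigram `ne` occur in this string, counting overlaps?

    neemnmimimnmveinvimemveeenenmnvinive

Sliding a length-2 window over the 36 characters (35 positions):
  position 1–2: ne
  position 26–27: ne

2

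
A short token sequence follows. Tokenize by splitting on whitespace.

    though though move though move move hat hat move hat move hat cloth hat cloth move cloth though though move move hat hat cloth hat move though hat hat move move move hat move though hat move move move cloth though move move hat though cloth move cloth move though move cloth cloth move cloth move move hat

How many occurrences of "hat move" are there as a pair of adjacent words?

6

Scanning the 57 overlapping bigram windows for "hat move":
  position 8–9: hat move
  position 10–11: hat move
  position 25–26: hat move
  position 29–30: hat move
  position 33–34: hat move
  position 36–37: hat move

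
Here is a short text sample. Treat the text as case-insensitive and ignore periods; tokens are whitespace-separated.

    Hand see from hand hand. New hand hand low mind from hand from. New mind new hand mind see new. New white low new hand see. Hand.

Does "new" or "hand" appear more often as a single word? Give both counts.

"new": 6 occurrences
"hand": 9 occurrences

"hand" (9 vs 6)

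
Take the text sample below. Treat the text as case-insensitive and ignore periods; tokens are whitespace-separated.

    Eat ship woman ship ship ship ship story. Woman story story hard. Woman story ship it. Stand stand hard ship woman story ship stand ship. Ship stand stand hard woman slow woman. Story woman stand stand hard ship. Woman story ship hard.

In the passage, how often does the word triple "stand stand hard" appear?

Scanning the 40 overlapping trigram windows for "stand stand hard":
  position 17–19: stand stand hard
  position 27–29: stand stand hard
  position 35–37: stand stand hard

3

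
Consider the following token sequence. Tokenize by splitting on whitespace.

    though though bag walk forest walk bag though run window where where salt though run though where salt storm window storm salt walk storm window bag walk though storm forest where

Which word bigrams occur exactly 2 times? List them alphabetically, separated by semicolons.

Bigram counts meeting the condition (exactly 2 times):
  bag walk: 2
  storm window: 2
  though run: 2
  where salt: 2

bag walk; storm window; though run; where salt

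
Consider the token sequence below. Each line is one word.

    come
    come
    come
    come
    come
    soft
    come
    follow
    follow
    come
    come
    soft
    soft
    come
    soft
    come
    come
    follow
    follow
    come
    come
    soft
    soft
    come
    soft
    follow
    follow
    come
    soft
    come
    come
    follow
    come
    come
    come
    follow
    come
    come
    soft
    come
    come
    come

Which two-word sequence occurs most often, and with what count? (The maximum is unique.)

Bigram frequencies (highest first):
  come come: 13
  come soft: 7
  soft come: 6
  follow come: 5
  come follow: 4
  follow follow: 3
  … (2 more, each ≤ 2)

"come come", 13 times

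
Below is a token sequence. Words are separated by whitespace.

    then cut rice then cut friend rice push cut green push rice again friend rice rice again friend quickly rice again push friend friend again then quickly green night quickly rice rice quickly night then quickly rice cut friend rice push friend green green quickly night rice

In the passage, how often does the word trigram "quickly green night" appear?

Scanning the 45 overlapping trigram windows for "quickly green night":
  position 27–29: quickly green night

1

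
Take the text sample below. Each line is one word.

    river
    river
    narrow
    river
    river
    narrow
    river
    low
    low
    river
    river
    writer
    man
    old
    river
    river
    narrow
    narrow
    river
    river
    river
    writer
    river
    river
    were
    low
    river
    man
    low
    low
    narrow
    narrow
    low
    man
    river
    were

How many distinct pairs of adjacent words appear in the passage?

20

36 tokens → 35 bigram windows in total.
Repeated bigrams (each contributes count−1 duplicates):
  river river: 7
  narrow river: 3
  river narrow: 3
  low low: 2
  low river: 2
  narrow narrow: 2
  river were: 2
  river writer: 2
15 duplicate windows → 35 − 15 = 20 distinct.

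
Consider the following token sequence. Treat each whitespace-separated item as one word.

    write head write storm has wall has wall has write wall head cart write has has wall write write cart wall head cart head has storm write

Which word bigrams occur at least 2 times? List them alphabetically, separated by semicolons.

Bigram counts meeting the condition (at least 2 times):
  has wall: 3
  head cart: 2
  wall has: 2
  wall head: 2

has wall; head cart; wall has; wall head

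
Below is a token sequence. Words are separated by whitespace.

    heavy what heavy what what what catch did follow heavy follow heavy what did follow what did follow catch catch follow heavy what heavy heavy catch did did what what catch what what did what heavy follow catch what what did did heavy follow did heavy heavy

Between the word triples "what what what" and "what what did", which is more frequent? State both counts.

"what what what": 1 occurrence
"what what did": 2 occurrences

"what what did" (2 vs 1)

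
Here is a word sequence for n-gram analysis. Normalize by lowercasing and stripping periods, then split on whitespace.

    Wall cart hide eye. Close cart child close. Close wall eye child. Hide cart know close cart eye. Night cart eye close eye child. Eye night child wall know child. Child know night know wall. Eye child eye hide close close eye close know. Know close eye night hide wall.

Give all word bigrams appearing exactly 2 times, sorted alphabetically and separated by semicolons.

cart eye; child eye; close cart; close close; know close; wall eye

Bigram counts meeting the condition (exactly 2 times):
  cart eye: 2
  child eye: 2
  close cart: 2
  close close: 2
  know close: 2
  wall eye: 2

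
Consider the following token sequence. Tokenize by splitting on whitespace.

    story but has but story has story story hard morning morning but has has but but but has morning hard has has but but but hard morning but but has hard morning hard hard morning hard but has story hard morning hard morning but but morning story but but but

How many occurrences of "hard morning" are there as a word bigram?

6

Scanning the 49 overlapping bigram windows for "hard morning":
  position 9–10: hard morning
  position 26–27: hard morning
  position 31–32: hard morning
  position 34–35: hard morning
  position 40–41: hard morning
  position 42–43: hard morning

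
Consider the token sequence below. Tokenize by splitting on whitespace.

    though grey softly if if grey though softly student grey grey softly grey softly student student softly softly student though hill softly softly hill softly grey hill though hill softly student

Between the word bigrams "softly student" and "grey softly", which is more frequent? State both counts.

"softly student": 4 occurrences
"grey softly": 3 occurrences

"softly student" (4 vs 3)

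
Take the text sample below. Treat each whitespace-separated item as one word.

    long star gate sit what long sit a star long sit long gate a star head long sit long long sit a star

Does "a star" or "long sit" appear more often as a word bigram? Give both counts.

"a star": 3 occurrences
"long sit": 4 occurrences

"long sit" (4 vs 3)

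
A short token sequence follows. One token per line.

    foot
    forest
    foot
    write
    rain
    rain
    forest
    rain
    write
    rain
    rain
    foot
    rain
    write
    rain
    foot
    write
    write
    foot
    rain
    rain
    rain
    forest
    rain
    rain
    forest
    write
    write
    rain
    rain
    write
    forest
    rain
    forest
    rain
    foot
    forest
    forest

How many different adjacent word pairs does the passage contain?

38 tokens → 37 bigram windows in total.
Repeated bigrams (each contributes count−1 duplicates):
  rain rain: 6
  forest rain: 4
  rain forest: 4
  write rain: 4
  rain foot: 3
  rain write: 3
  foot forest: 2
  foot rain: 2
  … (2 more repeated)
22 duplicate windows → 37 − 22 = 15 distinct.

15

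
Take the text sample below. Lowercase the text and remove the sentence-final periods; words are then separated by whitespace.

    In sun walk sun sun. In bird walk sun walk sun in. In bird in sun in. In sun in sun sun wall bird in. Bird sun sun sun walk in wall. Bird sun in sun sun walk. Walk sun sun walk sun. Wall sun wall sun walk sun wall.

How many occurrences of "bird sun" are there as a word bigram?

2

Scanning the 49 overlapping bigram windows for "bird sun":
  position 26–27: bird sun
  position 33–34: bird sun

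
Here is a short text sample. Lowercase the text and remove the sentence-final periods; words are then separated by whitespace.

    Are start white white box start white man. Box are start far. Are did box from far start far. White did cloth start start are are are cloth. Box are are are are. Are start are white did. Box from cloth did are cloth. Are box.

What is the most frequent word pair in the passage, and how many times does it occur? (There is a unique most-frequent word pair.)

"are are", 6 times

Bigram frequencies (highest first):
  are are: 6
  are start: 3
  start white: 2
  box are: 2
  start far: 2
  did box: 2
  … (24 more, each ≤ 2)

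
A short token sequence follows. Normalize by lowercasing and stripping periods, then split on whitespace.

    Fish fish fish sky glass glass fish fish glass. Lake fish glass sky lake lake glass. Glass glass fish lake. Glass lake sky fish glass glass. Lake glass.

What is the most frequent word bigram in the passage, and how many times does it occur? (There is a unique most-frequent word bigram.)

"glass glass", 4 times

Bigram frequencies (highest first):
  glass glass: 4
  fish fish: 3
  fish glass: 3
  glass lake: 3
  lake glass: 3
  glass fish: 2
  … (9 more, each ≤ 1)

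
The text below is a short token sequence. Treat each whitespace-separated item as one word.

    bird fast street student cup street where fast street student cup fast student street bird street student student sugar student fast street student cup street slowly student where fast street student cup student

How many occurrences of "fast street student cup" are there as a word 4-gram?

Scanning the 30 overlapping 4-gram windows for "fast street student cup":
  position 2–5: fast street student cup
  position 8–11: fast street student cup
  position 21–24: fast street student cup
  position 29–32: fast street student cup

4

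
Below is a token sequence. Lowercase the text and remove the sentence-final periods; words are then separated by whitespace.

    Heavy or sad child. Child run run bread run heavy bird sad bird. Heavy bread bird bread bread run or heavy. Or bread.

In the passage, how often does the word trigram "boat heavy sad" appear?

0

Scanning the 21 overlapping trigram windows for "boat heavy sad":
  (none found)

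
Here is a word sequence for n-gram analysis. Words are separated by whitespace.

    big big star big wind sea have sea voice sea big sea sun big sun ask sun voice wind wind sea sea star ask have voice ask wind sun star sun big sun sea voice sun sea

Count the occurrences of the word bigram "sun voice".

Scanning the 36 overlapping bigram windows for "sun voice":
  position 17–18: sun voice

1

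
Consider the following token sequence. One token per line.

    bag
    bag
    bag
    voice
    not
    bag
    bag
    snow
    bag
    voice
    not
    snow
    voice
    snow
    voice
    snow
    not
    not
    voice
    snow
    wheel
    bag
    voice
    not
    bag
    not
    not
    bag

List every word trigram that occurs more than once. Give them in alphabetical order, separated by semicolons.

bag voice not; snow voice snow; voice not bag

Trigram counts meeting the condition (more than once):
  bag voice not: 3
  snow voice snow: 2
  voice not bag: 2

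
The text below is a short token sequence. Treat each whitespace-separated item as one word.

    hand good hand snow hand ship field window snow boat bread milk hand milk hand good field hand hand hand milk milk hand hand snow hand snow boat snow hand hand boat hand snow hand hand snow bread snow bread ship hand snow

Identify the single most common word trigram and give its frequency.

"hand snow hand", 3 times

Trigram frequencies (highest first):
  hand snow hand: 3
  hand hand snow: 2
  snow hand hand: 2
  hand good hand: 1
  good hand snow: 1
  snow hand ship: 1
  … (31 more, each ≤ 1)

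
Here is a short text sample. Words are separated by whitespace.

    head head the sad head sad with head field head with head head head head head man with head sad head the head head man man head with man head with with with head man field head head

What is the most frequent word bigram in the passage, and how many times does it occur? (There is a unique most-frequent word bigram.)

"head head", 7 times

Bigram frequencies (highest first):
  head head: 7
  with head: 4
  head with: 3
  head man: 3
  head the: 2
  sad head: 2
  … (12 more, each ≤ 2)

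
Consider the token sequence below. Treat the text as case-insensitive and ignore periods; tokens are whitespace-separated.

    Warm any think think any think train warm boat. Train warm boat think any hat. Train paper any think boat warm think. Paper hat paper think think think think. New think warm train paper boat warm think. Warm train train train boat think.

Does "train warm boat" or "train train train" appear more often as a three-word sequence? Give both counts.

"train warm boat" (2 vs 1)

"train warm boat": 2 occurrences
"train train train": 1 occurrence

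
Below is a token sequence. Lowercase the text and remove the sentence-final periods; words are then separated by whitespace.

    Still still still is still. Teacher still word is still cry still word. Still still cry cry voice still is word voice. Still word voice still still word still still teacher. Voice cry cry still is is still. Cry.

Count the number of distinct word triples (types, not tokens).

33

39 tokens → 37 trigram windows in total.
Repeated trigrams (each contributes count−1 duplicates):
  is still cry: 2
  still word still: 2
  word still still: 2
  word voice still: 2
4 duplicate windows → 37 − 4 = 33 distinct.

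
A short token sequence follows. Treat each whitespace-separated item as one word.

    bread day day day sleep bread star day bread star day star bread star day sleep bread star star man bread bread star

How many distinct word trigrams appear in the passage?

23 tokens → 21 trigram windows in total.
Repeated trigrams (each contributes count−1 duplicates):
  bread star day: 3
  day sleep bread: 2
  sleep bread star: 2
4 duplicate windows → 21 − 4 = 17 distinct.

17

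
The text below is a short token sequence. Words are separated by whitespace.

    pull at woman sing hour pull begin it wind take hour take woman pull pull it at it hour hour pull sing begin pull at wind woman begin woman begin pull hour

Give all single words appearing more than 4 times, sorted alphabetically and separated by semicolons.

Unigram counts meeting the condition (more than 4 times):
  hour: 5
  pull: 7

hour; pull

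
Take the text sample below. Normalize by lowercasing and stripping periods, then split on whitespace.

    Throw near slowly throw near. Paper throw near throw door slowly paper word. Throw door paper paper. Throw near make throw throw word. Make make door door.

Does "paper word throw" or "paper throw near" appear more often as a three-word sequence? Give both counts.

"paper word throw": 1 occurrence
"paper throw near": 2 occurrences

"paper throw near" (2 vs 1)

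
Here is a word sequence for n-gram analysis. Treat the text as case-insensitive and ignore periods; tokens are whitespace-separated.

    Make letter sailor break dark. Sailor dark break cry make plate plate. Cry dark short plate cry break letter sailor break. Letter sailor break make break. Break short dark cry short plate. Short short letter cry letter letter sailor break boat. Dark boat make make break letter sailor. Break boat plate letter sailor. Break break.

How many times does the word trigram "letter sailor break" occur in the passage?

6

Scanning the 53 overlapping trigram windows for "letter sailor break":
  position 2–4: letter sailor break
  position 19–21: letter sailor break
  position 22–24: letter sailor break
  position 38–40: letter sailor break
  position 47–49: letter sailor break
  position 52–54: letter sailor break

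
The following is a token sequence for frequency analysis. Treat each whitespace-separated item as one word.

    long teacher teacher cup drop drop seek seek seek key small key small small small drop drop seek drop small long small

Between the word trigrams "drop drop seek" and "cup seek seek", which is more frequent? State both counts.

"drop drop seek": 2 occurrences
"cup seek seek": 0 occurrences

"drop drop seek" (2 vs 0)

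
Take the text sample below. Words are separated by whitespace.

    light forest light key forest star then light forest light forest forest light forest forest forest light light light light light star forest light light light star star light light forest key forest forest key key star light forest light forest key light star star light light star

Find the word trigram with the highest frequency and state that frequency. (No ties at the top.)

Trigram frequencies (highest first):
  light light light: 4
  light forest light: 3
  forest light forest: 3
  light light star: 3
  light forest forest: 2
  forest forest light: 2
  … (24 more, each ≤ 2)

"light light light", 4 times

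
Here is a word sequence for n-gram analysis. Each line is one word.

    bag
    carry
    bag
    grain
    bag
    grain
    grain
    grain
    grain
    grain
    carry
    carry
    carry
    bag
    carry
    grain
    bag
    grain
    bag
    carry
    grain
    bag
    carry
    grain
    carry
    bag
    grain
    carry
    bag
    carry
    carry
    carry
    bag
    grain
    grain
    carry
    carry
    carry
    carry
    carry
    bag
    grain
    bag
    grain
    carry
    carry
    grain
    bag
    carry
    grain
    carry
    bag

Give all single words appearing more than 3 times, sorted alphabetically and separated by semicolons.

Unigram counts meeting the condition (more than 3 times):
  bag: 14
  carry: 21
  grain: 17

bag; carry; grain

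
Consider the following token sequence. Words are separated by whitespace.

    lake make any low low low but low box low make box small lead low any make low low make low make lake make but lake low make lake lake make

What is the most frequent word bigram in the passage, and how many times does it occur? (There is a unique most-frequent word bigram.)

"low make", 4 times

Bigram frequencies (highest first):
  low make: 4
  lake make: 3
  low low: 3
  make low: 2
  make lake: 2
  make any: 1
  … (15 more, each ≤ 1)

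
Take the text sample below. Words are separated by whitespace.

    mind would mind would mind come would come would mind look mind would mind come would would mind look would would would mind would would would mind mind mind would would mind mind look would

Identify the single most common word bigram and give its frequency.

Bigram frequencies (highest first):
  would mind: 8
  would would: 6
  mind would: 5
  come would: 3
  mind look: 3
  mind mind: 3
  … (4 more, each ≤ 2)

"would mind", 8 times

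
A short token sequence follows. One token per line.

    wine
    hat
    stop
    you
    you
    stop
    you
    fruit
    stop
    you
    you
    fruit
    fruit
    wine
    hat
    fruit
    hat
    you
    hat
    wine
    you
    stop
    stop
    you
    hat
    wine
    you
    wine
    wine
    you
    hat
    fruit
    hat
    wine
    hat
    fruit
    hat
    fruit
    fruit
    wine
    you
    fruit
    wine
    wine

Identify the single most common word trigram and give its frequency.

Trigram frequencies (highest first):
  hat fruit hat: 3
  stop you you: 2
  fruit fruit wine: 2
  wine hat fruit: 2
  you hat wine: 2
  hat wine you: 2
  … (29 more, each ≤ 1)

"hat fruit hat", 3 times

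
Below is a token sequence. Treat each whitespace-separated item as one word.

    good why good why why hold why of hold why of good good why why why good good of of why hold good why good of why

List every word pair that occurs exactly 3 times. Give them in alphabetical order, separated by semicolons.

why good; why why

Bigram counts meeting the condition (exactly 3 times):
  why good: 3
  why why: 3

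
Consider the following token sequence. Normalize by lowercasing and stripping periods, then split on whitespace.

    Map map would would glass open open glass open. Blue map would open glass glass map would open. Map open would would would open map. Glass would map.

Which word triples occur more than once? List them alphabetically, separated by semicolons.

map would open; would open map

Trigram counts meeting the condition (more than once):
  map would open: 2
  would open map: 2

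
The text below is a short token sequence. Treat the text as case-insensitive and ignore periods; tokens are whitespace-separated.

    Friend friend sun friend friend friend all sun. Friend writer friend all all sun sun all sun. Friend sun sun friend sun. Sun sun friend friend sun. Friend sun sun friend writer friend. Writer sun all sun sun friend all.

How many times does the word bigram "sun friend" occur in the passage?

8

Scanning the 39 overlapping bigram windows for "sun friend":
  position 3–4: sun friend
  position 8–9: sun friend
  position 17–18: sun friend
  position 20–21: sun friend
  position 24–25: sun friend
  position 27–28: sun friend
  position 30–31: sun friend
  position 38–39: sun friend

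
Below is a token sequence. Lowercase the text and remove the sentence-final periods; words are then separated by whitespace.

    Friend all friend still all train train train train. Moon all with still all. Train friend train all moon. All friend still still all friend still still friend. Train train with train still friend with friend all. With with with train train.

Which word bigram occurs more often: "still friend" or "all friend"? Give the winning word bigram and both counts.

"all friend" (3 vs 2)

"still friend": 2 occurrences
"all friend": 3 occurrences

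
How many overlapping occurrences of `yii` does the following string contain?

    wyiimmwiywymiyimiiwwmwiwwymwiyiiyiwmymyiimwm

3

Sliding a length-3 window over the 44 characters (42 positions):
  position 2–4: yii
  position 30–32: yii
  position 39–41: yii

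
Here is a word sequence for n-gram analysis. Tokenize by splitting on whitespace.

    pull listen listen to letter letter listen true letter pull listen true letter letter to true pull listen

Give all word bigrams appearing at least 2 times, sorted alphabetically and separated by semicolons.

letter letter; listen true; pull listen; true letter

Bigram counts meeting the condition (at least 2 times):
  letter letter: 2
  listen true: 2
  pull listen: 3
  true letter: 2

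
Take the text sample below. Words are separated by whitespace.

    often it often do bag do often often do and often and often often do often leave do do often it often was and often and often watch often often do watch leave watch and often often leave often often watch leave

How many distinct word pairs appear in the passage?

42 tokens → 41 bigram windows in total.
Repeated bigrams (each contributes count−1 duplicates):
  and often: 5
  often often: 5
  often do: 4
  do often: 3
  it often: 2
  often and: 2
  often it: 2
  often leave: 2
  … (2 more repeated)
19 duplicate windows → 41 − 19 = 22 distinct.

22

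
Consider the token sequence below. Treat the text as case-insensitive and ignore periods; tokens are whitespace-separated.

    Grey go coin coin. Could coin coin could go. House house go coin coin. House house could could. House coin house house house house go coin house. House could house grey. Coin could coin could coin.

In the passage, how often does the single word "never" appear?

Scanning the 36 tokens for "never":
  (none found)

0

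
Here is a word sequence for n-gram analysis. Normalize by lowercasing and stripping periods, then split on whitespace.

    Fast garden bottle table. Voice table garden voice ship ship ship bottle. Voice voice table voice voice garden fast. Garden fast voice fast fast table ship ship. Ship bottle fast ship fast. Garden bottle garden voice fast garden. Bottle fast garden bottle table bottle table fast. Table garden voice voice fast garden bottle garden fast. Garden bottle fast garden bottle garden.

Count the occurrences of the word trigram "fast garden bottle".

Scanning the 59 overlapping trigram windows for "fast garden bottle":
  position 1–3: fast garden bottle
  position 32–34: fast garden bottle
  position 37–39: fast garden bottle
  position 40–42: fast garden bottle
  position 51–53: fast garden bottle
  position 55–57: fast garden bottle
  position 58–60: fast garden bottle

7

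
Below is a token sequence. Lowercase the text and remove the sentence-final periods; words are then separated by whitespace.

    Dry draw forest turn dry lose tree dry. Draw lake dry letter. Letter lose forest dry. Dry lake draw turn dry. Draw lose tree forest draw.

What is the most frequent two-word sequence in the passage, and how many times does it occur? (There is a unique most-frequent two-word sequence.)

Bigram frequencies (highest first):
  dry draw: 3
  turn dry: 2
  lose tree: 2
  draw forest: 1
  forest turn: 1
  dry lose: 1
  … (15 more, each ≤ 1)

"dry draw", 3 times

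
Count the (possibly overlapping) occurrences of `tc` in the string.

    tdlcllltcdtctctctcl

5

Sliding a length-2 window over the 19 characters (18 positions):
  position 8–9: tc
  position 11–12: tc
  position 13–14: tc
  position 15–16: tc
  position 17–18: tc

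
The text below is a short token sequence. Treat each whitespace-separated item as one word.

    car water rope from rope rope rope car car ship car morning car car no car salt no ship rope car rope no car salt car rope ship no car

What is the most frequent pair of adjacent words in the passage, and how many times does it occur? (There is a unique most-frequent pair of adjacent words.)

"no car", 3 times

Bigram frequencies (highest first):
  no car: 3
  rope rope: 2
  rope car: 2
  car car: 2
  car salt: 2
  car rope: 2
  … (16 more, each ≤ 1)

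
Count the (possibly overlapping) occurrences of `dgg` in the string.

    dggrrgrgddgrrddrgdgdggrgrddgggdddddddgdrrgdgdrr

Sliding a length-3 window over the 47 characters (45 positions):
  position 1–3: dgg
  position 20–22: dgg
  position 27–29: dgg

3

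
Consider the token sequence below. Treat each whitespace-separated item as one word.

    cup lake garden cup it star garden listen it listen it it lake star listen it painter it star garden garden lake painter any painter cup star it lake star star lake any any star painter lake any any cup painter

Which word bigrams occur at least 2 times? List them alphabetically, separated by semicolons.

Bigram counts meeting the condition (at least 2 times):
  any any: 2
  it lake: 2
  it star: 2
  lake any: 2
  lake star: 2
  listen it: 3
  star garden: 2

any any; it lake; it star; lake any; lake star; listen it; star garden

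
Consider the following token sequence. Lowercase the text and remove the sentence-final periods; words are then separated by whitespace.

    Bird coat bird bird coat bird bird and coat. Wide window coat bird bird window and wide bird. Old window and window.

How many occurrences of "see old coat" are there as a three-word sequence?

Scanning the 20 overlapping trigram windows for "see old coat":
  (none found)

0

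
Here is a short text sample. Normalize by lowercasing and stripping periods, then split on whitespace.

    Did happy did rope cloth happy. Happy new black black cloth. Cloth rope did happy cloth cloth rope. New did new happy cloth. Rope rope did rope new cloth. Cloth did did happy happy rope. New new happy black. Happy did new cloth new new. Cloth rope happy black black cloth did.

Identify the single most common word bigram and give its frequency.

Bigram frequencies (highest first):
  cloth rope: 4
  did happy: 3
  cloth cloth: 3
  rope new: 3
  new cloth: 3
  happy did: 2
  … (22 more, each ≤ 2)

"cloth rope", 4 times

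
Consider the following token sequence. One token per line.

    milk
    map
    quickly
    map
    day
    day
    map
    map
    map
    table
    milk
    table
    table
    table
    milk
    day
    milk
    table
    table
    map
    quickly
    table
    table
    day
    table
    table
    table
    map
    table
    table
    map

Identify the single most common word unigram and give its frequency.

"table", 13 times

Unigram frequencies (highest first):
  table: 13
  map: 8
  milk: 4
  day: 4
  quickly: 2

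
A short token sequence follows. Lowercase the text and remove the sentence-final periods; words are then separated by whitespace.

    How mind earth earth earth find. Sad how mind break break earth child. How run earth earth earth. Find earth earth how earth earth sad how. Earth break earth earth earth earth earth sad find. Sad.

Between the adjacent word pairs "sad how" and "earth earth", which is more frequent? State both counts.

"sad how": 2 occurrences
"earth earth": 10 occurrences

"earth earth" (10 vs 2)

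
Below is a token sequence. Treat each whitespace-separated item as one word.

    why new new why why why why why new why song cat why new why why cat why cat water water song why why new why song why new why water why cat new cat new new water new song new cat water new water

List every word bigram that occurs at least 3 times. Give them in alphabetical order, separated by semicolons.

Bigram counts meeting the condition (at least 3 times):
  new why: 5
  why cat: 3
  why new: 5
  why why: 6

new why; why cat; why new; why why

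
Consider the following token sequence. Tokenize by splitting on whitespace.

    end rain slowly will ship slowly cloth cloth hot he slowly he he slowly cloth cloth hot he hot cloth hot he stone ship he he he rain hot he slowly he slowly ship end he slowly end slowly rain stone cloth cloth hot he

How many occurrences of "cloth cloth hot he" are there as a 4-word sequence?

Scanning the 42 overlapping 4-gram windows for "cloth cloth hot he":
  position 7–10: cloth cloth hot he
  position 15–18: cloth cloth hot he
  position 42–45: cloth cloth hot he

3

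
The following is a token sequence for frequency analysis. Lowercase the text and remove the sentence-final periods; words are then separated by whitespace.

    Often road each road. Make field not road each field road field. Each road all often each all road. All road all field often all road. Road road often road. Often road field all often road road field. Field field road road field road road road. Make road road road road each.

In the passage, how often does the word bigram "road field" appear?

4

Scanning the 51 overlapping bigram windows for "road field":
  position 11–12: road field
  position 32–33: road field
  position 37–38: road field
  position 42–43: road field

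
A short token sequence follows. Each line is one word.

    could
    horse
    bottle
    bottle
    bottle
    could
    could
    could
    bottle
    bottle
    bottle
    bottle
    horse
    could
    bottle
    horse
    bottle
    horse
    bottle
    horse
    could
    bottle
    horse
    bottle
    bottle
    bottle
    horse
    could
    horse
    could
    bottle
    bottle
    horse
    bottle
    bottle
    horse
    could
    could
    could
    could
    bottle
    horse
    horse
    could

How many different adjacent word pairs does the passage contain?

9

44 tokens → 43 bigram windows in total.
Repeated bigrams (each contributes count−1 duplicates):
  bottle bottle: 9
  bottle horse: 9
  horse could: 6
  could bottle: 5
  could could: 5
  horse bottle: 5
  could horse: 2
34 duplicate windows → 43 − 34 = 9 distinct.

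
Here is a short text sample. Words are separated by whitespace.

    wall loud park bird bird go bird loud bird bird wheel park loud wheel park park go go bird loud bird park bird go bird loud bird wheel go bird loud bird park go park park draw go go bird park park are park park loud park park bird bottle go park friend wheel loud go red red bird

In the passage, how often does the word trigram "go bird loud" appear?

4

Scanning the 57 overlapping trigram windows for "go bird loud":
  position 6–8: go bird loud
  position 18–20: go bird loud
  position 24–26: go bird loud
  position 29–31: go bird loud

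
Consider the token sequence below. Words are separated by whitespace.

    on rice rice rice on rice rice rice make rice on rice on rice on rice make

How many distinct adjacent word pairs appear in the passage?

5

17 tokens → 16 bigram windows in total.
Repeated bigrams (each contributes count−1 duplicates):
  on rice: 5
  rice on: 4
  rice rice: 4
  rice make: 2
11 duplicate windows → 16 − 11 = 5 distinct.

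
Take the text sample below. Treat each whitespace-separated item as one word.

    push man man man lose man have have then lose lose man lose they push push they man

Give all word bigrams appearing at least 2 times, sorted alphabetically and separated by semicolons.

lose man; man lose; man man

Bigram counts meeting the condition (at least 2 times):
  lose man: 2
  man lose: 2
  man man: 2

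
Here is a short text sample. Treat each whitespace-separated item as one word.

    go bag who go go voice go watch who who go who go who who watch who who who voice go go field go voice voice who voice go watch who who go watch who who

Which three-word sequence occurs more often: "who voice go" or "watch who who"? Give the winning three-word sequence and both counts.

"who voice go": 2 occurrences
"watch who who": 4 occurrences

"watch who who" (4 vs 2)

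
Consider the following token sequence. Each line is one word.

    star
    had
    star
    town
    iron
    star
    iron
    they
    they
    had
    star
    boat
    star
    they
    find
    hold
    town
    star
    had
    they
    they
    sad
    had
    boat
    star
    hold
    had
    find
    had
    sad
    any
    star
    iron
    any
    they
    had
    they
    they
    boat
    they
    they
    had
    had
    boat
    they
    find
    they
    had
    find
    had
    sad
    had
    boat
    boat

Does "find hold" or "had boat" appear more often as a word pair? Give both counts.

"had boat" (3 vs 1)

"find hold": 1 occurrence
"had boat": 3 occurrences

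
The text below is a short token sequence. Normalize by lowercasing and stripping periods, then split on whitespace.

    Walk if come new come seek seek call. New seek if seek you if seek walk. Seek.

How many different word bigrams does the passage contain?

17 tokens → 16 bigram windows in total.
Repeated bigrams (each contributes count−1 duplicates):
  if seek: 2
1 duplicate windows → 16 − 1 = 15 distinct.

15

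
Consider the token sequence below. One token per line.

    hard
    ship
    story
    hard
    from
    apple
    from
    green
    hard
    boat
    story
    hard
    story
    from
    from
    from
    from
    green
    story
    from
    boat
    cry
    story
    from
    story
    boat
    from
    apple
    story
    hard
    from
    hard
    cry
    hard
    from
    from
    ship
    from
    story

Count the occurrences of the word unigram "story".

Scanning the 39 tokens for "story":
  position 3: story
  position 11: story
  position 13: story
  position 19: story
  position 23: story
  position 25: story
  position 29: story
  position 39: story

8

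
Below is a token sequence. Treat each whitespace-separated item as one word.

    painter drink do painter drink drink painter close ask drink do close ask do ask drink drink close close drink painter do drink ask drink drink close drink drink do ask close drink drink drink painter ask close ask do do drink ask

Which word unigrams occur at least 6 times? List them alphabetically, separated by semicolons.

ask; close; do; drink

Unigram counts meeting the condition (at least 6 times):
  ask: 8
  close: 7
  do: 7
  drink: 16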